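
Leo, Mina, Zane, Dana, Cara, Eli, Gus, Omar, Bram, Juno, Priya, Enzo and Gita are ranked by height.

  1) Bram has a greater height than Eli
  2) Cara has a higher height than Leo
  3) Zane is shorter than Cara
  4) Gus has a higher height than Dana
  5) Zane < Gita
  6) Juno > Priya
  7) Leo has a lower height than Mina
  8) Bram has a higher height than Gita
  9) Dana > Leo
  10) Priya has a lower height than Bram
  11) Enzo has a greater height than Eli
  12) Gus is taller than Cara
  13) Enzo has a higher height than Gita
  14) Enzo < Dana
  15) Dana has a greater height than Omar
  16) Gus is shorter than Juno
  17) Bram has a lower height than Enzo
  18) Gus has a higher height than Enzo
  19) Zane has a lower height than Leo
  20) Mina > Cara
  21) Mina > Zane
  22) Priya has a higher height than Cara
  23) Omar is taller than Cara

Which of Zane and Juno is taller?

Juno

The relevant relations are Zane < Leo; Leo < Cara; Cara < Priya; Priya < Bram; Bram < Enzo; Enzo < Gus; Gus < Juno.
Together: Zane < Leo < Cara < Priya < Bram < Enzo < Gus < Juno.
So Zane < Juno; Juno is the taller of the two.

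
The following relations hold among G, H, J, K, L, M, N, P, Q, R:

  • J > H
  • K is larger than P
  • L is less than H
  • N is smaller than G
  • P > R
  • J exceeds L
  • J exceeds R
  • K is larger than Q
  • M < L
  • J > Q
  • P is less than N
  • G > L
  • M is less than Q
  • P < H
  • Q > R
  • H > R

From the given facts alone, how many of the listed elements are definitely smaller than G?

5

From G the given relations immediately reach L, N.
From those, M, P — 4 in total.
From those, R — 5 in total.
Nothing else is reachable below G; 5 in all.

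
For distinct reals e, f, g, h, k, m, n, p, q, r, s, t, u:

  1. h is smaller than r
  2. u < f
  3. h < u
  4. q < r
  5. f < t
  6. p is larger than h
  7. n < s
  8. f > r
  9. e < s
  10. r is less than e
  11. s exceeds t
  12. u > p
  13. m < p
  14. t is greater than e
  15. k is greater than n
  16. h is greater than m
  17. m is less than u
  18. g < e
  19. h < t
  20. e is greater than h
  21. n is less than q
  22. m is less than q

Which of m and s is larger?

s

Link the given pairs in sequence: m < h; h < p; p < u; u < f; f < t; t < s.
Chaining these gives m < h < p < u < f < t < s.
So m < s; s is the larger of the two.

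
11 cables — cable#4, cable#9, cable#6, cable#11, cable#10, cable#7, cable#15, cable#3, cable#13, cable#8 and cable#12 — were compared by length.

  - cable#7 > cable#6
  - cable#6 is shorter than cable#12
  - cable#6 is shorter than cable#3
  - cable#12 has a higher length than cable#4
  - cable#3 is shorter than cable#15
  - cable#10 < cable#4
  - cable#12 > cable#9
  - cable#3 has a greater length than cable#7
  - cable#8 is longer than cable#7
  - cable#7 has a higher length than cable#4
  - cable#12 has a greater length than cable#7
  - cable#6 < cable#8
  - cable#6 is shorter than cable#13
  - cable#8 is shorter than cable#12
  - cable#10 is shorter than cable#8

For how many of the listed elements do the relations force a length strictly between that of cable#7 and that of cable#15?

Chaining upward from cable#7 reaches: cable#8, cable#3, cable#12.
Chaining downward from cable#15 reaches: cable#6, cable#10, cable#4, cable#3.
Strictly between cable#7 and cable#15 are those in both lists: cable#3 — 1 element.

1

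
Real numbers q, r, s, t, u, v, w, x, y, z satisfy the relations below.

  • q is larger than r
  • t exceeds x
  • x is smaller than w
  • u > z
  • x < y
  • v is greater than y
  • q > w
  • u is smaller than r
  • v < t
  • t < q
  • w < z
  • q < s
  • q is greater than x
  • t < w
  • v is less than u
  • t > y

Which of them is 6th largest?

w

Piecing the relations together gives one ordering: x < y < v < t < w < z < u < r < q < s.
Counting 6 from the largest end gives w.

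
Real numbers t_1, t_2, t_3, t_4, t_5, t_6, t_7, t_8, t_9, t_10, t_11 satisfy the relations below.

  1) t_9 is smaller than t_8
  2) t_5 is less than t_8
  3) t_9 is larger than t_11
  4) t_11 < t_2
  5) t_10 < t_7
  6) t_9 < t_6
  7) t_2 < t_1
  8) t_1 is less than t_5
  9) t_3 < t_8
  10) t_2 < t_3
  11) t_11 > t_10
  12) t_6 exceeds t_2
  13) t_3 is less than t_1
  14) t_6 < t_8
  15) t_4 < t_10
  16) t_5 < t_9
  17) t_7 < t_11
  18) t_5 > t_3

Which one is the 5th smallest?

t_2

The consecutive relations fix a unique order: t_4 < t_10 < t_7 < t_11 < t_2 < t_3 < t_1 < t_5 < t_9 < t_6 < t_8.
The 5th smallest is t_2.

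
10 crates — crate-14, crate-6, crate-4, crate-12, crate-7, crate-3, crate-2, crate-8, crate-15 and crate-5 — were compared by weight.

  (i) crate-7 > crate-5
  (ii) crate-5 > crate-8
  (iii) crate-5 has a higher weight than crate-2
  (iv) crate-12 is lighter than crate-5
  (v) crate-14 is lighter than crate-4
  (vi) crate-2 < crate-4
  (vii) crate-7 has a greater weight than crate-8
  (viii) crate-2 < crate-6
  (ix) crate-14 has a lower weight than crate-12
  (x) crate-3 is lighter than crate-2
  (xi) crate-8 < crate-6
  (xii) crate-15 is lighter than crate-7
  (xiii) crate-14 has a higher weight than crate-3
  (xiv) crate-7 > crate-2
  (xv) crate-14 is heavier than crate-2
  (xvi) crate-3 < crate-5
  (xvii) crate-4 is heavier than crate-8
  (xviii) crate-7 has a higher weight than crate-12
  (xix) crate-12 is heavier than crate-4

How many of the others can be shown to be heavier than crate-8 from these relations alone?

5

From crate-8 the given relations immediately reach crate-4, crate-5, crate-7, crate-6.
From those, crate-12 — 5 in total.
No other element is forced above crate-8 by the given relations, so the count is 5.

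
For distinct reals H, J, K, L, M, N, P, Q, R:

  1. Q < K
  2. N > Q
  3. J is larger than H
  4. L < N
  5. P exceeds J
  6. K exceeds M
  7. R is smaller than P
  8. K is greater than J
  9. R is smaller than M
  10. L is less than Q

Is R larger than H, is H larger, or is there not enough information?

undetermined

Following every chain through R: above R we get M, P, K.
H is not reached, and no chain runs the other way from H to R.
So the given relations leave the order of R and H undetermined.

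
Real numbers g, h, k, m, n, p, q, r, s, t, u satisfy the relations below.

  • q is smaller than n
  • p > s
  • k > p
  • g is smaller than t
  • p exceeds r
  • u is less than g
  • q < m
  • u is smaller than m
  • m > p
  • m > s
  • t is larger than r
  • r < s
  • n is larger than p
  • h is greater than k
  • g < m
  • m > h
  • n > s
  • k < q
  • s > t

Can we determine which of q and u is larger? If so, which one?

q

u < g < t < s < p < k < q, by transitivity through g, t, s, p, k.
So q is larger.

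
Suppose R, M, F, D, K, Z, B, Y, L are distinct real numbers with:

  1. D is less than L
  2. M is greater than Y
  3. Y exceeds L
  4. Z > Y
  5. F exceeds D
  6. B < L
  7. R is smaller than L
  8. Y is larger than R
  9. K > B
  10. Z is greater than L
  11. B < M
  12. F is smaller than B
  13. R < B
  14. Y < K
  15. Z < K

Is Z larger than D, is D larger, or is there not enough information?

Link the given pairs in sequence: D < F; F < B; B < L; L < Y; Y < Z.
Chaining these gives D < F < B < L < Y < Z.
So Z is larger.

Z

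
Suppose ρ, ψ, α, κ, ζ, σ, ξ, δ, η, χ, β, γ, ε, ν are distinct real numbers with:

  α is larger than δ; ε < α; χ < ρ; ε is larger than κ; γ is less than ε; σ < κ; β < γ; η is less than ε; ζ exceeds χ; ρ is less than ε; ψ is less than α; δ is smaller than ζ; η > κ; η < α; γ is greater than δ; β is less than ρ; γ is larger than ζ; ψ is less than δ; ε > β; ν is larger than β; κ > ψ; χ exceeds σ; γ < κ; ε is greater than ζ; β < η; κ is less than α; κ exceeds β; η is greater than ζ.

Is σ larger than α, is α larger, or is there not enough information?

σ < χ and χ < ζ give σ < ζ.
With ζ < γ: σ < χ < ζ < γ.
Then γ < κ extends the chain to κ.
Then κ < η extends the chain to η.
Then η < ε extends the chain to ε.
With ε < α: σ < χ < ζ < γ < κ < η < ε < α.
So α is larger.

α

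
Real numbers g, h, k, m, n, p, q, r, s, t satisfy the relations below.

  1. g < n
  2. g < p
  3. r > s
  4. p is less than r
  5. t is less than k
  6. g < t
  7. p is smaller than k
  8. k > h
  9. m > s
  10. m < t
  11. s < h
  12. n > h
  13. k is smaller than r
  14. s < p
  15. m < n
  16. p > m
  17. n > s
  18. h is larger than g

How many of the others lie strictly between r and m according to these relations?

The relations place m below r. An element lies strictly between them when it is forced above m and also forced below r.
Above m: {t, n, p, k}. Below r: {s, g, h, t, p, k}.
Intersection: {t, p, k} — 3.

3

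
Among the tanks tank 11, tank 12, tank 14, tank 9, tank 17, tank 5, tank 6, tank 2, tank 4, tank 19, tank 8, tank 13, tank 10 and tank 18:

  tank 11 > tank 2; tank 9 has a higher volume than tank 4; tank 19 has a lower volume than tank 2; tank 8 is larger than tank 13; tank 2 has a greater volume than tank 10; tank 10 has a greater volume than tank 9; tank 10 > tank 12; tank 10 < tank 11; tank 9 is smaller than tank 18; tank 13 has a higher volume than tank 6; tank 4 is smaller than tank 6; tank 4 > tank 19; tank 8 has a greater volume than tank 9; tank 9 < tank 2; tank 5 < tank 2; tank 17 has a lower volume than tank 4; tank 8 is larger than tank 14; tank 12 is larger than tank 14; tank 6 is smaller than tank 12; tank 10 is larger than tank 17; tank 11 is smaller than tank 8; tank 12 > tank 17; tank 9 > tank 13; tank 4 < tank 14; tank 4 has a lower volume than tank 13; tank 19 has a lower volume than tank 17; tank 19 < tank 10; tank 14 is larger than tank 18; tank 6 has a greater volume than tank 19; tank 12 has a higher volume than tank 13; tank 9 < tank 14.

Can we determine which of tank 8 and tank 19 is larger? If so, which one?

tank 8

Chaining the given relations: tank 19 < tank 17 < tank 4 < tank 6 < tank 13 < tank 9 < tank 18 < tank 14 < tank 12 < tank 10 < tank 2 < tank 11 < tank 8.
So tank 8 is larger.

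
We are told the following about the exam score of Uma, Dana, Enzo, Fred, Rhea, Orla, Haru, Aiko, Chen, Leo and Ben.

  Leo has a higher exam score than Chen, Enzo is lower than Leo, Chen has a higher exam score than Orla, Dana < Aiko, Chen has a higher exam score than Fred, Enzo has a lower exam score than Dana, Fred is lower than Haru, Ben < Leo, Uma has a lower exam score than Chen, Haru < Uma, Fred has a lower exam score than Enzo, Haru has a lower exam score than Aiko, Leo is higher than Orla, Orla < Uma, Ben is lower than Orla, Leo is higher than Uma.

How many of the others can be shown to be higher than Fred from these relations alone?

Directly above Fred: Haru, Enzo, Chen.
One step further: Uma, Dana, Leo, Aiko (7 so far).
Nothing else is reachable above Fred; 7 in all.

7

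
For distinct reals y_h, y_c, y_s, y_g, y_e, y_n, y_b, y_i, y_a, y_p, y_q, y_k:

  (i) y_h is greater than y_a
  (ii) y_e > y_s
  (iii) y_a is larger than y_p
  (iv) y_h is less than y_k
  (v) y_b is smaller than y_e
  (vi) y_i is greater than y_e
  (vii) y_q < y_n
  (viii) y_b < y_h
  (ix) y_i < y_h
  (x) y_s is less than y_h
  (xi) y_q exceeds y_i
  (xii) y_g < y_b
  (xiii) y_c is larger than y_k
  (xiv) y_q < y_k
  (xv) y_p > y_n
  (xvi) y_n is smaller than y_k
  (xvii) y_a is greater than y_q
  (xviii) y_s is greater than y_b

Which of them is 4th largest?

y_a

Piecing the relations together gives one ordering: y_g < y_b < y_s < y_e < y_i < y_q < y_n < y_p < y_a < y_h < y_k < y_c.
Counting 4 from the largest end gives y_a.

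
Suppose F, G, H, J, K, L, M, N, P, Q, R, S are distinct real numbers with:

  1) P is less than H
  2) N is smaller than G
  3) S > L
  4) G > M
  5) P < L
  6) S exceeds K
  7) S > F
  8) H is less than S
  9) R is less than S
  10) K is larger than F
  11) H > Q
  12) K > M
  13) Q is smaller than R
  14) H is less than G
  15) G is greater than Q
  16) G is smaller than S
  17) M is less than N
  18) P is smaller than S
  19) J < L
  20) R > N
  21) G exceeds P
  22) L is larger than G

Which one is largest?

M is not greatest since M < N; J is not greatest since J < L; N is not greatest since N < G; Q is not greatest since Q < G; F is not greatest since F < K; P is not greatest since P < G; H is not greatest since H < S; G is not greatest since G < L; K is not greatest since K < S; R is not greatest since R < S; L is not greatest since L < S.
Only S has nothing above it, so S is the largest.

S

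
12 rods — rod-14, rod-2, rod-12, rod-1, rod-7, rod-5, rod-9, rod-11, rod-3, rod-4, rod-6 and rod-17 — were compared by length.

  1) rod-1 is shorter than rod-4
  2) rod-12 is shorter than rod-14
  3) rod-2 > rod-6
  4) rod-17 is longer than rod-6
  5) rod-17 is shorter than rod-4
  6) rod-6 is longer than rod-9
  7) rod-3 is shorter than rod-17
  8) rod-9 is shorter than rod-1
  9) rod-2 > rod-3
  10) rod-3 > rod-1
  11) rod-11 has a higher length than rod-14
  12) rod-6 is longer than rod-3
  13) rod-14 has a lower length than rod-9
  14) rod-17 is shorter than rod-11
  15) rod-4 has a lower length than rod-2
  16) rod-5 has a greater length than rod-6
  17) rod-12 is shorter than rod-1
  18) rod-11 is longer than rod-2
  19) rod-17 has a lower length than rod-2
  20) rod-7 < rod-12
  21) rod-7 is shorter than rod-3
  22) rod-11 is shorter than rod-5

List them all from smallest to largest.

rod-7 < rod-12 < rod-14 < rod-9 < rod-1 < rod-3 < rod-6 < rod-17 < rod-4 < rod-2 < rod-11 < rod-5

The consecutive links are each given: rod-7 < rod-12; rod-12 < rod-14; rod-14 < rod-9; rod-9 < rod-1; rod-1 < rod-3; rod-3 < rod-6; rod-6 < rod-17; rod-17 < rod-4; rod-4 < rod-2; rod-2 < rod-11; rod-11 < rod-5.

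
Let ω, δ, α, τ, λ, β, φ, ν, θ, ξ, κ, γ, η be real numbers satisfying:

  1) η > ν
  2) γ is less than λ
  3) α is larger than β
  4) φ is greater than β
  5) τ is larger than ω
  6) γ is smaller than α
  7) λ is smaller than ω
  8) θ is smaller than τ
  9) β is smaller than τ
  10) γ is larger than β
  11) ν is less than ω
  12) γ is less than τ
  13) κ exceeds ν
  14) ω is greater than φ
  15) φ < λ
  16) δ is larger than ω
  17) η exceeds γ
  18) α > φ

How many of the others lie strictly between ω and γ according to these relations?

1

The relations place γ below ω. An element lies strictly between them when it is forced above γ and also forced below ω.
Above γ: {λ, δ, η, α, τ}. Below ω: {β, φ, λ, ν}.
Intersection: {λ} — 1.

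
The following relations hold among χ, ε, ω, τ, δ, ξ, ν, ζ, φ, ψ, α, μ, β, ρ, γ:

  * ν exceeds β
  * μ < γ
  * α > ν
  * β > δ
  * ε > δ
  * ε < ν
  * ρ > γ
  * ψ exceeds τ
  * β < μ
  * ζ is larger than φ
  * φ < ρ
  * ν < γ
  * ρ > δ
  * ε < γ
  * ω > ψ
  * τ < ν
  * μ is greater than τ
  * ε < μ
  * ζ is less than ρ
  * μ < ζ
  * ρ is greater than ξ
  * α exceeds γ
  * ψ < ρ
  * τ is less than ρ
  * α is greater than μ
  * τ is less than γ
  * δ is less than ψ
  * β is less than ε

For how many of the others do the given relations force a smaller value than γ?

6

From γ the given relations immediately reach τ, ε, ν, μ.
From those, δ, β — 6 in total.
No other element is forced below γ by the given relations, so the count is 6.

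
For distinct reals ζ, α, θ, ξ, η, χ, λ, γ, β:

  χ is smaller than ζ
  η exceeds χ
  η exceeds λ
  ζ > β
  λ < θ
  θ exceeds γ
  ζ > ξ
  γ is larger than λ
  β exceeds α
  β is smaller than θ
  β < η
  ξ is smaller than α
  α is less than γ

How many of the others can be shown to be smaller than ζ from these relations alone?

4

From ζ the given relations immediately reach χ, ξ, β.
From those, α — 4 in total.
Nothing else is reachable below ζ; 4 in all.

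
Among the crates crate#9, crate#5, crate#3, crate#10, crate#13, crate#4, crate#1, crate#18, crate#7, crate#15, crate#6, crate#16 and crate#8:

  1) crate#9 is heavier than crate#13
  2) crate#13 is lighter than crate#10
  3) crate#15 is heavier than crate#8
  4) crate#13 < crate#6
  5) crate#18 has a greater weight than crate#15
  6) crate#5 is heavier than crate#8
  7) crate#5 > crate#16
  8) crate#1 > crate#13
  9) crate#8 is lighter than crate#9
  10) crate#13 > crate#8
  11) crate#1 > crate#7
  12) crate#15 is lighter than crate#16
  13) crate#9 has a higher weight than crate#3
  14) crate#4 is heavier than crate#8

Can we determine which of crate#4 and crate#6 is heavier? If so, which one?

Following every chain through crate#4: below crate#4 we get crate#8.
crate#6 is not reached, and no chain runs the other way from crate#6 to crate#4.
So the given relations leave the order of crate#4 and crate#6 undetermined.

undetermined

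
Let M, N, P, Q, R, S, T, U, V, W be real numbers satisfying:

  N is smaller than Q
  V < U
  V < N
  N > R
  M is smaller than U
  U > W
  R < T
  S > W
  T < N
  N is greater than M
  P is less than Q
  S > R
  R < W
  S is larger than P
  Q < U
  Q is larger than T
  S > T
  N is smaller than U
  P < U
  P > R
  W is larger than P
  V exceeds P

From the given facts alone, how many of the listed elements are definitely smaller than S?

4

Directly below S: R, P, T, W.
No other element is forced below S by the given relations, so the count is 4.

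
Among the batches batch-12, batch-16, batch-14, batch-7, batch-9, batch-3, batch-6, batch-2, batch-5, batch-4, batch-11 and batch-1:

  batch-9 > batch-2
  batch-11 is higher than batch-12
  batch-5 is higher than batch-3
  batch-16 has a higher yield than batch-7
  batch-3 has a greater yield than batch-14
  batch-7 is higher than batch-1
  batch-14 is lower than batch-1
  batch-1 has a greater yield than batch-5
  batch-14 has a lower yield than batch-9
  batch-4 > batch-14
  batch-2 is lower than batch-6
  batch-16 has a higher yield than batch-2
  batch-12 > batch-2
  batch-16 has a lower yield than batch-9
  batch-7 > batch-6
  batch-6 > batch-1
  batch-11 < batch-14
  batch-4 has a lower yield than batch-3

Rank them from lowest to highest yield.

Nothing is placed below batch-2, so it is least; from there batch-2 < batch-12; batch-12 < batch-11; batch-11 < batch-14; batch-14 < batch-4; batch-4 < batch-3; batch-3 < batch-5; batch-5 < batch-1; batch-1 < batch-6; batch-6 < batch-7; batch-7 < batch-16; batch-16 < batch-9, each given directly.

batch-2 < batch-12 < batch-11 < batch-14 < batch-4 < batch-3 < batch-5 < batch-1 < batch-6 < batch-7 < batch-16 < batch-9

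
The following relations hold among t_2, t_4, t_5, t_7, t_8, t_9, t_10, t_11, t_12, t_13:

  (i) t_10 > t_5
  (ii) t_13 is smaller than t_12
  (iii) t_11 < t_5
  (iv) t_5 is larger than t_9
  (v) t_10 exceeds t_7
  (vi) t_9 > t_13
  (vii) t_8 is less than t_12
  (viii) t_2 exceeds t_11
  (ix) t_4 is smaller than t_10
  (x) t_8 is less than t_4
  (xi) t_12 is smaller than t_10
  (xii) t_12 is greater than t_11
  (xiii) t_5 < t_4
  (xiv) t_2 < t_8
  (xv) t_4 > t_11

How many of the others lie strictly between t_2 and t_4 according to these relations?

Chaining upward from t_2 reaches: t_8, t_12, t_10.
Chaining downward from t_4 reaches: t_13, t_11, t_9, t_8, t_5.
Strictly between t_2 and t_4 are those in both lists: t_8 — 1 element.

1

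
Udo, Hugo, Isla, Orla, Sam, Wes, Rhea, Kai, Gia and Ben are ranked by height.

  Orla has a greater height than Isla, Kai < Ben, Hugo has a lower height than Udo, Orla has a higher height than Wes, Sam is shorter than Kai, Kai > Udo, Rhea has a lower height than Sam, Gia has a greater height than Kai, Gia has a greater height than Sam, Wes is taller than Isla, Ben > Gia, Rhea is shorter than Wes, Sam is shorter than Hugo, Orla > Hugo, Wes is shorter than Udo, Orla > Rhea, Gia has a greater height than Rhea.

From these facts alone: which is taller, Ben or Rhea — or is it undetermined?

Ben

Rhea < Sam and Sam < Hugo give Rhea < Hugo.
With Hugo < Udo: Rhea < Sam < Hugo < Udo.
Then Udo < Kai extends the chain to Kai.
With Kai < Gia: Rhea < Sam < Hugo < Udo < Kai < Gia.
Then Gia < Ben extends the chain to Ben.
So Ben is taller.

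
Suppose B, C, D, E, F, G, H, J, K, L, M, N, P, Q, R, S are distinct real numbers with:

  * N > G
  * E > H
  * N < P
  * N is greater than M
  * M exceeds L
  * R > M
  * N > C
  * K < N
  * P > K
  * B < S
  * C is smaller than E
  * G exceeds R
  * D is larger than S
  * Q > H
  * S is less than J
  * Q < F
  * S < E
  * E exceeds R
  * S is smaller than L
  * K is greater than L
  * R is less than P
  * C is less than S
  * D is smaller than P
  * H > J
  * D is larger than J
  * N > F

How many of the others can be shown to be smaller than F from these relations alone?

6

Directly below F: Q.
One step further: H (2 so far).
One step further: J (3 so far).
One step further: S (4 so far).
One step further: B, C (6 so far).
No other element is forced below F by the given relations, so the count is 6.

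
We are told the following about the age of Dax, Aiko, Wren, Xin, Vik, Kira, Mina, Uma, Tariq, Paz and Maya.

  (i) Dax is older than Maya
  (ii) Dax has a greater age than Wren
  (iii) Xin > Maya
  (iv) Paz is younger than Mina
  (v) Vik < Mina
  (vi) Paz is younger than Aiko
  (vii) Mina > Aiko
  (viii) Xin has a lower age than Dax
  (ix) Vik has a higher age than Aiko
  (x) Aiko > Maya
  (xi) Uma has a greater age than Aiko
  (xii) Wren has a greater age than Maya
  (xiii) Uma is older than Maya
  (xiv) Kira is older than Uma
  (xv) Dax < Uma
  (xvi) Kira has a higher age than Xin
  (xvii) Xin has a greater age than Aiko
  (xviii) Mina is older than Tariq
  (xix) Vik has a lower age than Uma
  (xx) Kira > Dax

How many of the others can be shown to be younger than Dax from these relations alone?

5

The elements the relations force below Dax are Maya, Paz, Wren, Aiko, Xin — no chain reaches any other.
That is 5.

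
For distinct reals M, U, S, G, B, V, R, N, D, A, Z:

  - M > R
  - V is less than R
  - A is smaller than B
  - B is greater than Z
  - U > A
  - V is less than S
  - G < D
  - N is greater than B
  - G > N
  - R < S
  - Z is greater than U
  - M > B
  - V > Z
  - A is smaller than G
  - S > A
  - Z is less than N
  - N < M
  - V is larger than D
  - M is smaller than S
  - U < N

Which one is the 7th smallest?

Chaining the given pairs: A < U < Z < B < N < G < D < V < R < M < S.
Counting 7 from the smallest end gives D.

D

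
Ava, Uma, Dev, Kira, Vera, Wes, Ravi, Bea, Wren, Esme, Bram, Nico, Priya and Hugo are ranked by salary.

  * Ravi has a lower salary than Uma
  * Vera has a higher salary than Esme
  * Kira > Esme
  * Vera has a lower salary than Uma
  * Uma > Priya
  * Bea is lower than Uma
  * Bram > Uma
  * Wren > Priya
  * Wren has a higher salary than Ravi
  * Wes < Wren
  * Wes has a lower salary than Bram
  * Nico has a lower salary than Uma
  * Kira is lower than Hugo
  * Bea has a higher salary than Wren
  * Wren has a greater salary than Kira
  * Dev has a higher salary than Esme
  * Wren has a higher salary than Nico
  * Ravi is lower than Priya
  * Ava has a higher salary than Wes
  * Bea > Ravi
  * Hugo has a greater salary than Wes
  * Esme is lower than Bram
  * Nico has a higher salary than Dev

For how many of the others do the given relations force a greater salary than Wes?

Directly above Wes: Ava, Wren, Hugo, Bram.
One step further: Bea (5 so far).
One step further: Uma (6 so far).
No other element is forced above Wes by the given relations, so the count is 6.

6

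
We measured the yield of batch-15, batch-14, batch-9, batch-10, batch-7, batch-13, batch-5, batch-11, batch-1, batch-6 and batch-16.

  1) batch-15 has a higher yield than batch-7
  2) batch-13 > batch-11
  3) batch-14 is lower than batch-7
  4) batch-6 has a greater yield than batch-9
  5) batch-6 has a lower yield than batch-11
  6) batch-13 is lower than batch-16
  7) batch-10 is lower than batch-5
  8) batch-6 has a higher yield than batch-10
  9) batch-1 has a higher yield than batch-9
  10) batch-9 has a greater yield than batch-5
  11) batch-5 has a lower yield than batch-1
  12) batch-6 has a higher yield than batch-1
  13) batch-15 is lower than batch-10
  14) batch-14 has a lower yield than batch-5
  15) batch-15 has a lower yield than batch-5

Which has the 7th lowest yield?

batch-1

The consecutive relations fix a unique order: batch-14 < batch-7 < batch-15 < batch-10 < batch-5 < batch-9 < batch-1 < batch-6 < batch-11 < batch-13 < batch-16.
Counting 7 from the smallest end gives batch-1.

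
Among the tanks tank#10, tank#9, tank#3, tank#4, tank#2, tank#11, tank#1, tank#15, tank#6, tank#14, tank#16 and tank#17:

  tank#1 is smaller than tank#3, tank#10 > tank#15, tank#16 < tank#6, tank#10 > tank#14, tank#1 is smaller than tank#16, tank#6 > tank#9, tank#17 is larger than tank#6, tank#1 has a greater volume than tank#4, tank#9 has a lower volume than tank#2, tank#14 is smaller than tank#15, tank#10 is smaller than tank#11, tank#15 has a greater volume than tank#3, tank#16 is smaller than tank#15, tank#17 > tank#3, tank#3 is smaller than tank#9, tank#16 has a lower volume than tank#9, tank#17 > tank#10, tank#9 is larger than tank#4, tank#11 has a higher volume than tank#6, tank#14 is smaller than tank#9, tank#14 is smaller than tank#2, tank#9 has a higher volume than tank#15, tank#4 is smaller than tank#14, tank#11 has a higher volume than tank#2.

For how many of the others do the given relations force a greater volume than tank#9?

4

From tank#9 the given relations immediately reach tank#2, tank#6.
From those, tank#17, tank#11 — 4 in total.
Nothing else is reachable above tank#9; 4 in all.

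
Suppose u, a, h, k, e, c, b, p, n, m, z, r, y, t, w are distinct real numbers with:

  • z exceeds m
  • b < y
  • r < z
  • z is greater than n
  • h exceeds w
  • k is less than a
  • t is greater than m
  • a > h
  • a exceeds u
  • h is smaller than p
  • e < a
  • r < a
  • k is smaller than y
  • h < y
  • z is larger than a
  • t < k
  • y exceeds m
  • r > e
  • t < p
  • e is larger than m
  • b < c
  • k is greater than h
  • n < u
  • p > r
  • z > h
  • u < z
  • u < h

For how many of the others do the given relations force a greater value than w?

From w the given relations immediately reach h.
From those, k, p, a, y, z — 6 in total.
No other element is forced above w by the given relations, so the count is 6.

6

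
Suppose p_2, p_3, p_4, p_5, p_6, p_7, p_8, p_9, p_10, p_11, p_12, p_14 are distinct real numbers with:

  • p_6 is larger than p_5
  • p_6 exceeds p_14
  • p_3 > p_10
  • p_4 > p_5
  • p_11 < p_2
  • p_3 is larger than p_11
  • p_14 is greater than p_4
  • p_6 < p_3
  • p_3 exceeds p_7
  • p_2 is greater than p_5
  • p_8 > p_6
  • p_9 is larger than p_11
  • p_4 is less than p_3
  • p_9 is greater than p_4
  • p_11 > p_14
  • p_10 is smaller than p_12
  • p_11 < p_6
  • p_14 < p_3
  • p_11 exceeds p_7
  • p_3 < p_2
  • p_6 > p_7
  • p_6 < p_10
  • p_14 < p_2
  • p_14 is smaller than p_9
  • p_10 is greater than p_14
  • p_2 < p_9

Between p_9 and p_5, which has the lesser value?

p_5

Link the given pairs in sequence: p_5 < p_4; p_4 < p_14; p_14 < p_11; p_11 < p_6; p_6 < p_10; p_10 < p_3; p_3 < p_2; p_2 < p_9.
Chaining these gives p_5 < p_4 < p_14 < p_11 < p_6 < p_10 < p_3 < p_2 < p_9.
So p_5 < p_9; p_5 is the smaller of the two.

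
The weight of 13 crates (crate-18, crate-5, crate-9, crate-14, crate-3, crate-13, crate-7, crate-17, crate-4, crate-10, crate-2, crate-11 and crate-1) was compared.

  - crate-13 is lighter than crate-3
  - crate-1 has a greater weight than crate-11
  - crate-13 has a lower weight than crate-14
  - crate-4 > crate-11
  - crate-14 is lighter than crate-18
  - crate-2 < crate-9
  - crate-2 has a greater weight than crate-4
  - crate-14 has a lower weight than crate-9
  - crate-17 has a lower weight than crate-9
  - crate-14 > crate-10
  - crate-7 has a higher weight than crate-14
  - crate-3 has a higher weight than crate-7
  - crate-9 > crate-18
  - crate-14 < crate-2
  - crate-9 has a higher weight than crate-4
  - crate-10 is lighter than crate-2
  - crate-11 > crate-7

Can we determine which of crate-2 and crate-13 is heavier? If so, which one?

Link the given pairs in sequence: crate-13 < crate-14; crate-14 < crate-7; crate-7 < crate-11; crate-11 < crate-4; crate-4 < crate-2.
Chaining these gives crate-13 < crate-14 < crate-7 < crate-11 < crate-4 < crate-2.
So crate-2 is heavier.

crate-2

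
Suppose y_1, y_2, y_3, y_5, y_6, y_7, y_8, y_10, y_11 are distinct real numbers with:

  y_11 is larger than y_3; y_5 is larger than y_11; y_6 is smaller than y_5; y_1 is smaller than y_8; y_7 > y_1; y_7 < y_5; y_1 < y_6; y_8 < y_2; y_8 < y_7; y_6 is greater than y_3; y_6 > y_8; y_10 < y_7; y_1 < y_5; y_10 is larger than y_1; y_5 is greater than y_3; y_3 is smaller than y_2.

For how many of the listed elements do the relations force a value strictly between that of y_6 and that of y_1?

1

Chaining upward from y_1 reaches: y_8, y_10, y_7, y_2, y_5.
Chaining downward from y_6 reaches: y_8, y_3.
Strictly between y_1 and y_6 are those in both lists: y_8 — 1 element.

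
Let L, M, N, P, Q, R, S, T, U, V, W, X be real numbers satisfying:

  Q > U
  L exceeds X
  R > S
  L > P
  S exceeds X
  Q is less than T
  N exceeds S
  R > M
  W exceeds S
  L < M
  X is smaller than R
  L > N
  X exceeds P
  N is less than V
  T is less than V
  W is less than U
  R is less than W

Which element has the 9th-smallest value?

U

Chaining the given pairs: P < X < S < N < L < M < R < W < U < Q < T < V.
The 9th smallest is U.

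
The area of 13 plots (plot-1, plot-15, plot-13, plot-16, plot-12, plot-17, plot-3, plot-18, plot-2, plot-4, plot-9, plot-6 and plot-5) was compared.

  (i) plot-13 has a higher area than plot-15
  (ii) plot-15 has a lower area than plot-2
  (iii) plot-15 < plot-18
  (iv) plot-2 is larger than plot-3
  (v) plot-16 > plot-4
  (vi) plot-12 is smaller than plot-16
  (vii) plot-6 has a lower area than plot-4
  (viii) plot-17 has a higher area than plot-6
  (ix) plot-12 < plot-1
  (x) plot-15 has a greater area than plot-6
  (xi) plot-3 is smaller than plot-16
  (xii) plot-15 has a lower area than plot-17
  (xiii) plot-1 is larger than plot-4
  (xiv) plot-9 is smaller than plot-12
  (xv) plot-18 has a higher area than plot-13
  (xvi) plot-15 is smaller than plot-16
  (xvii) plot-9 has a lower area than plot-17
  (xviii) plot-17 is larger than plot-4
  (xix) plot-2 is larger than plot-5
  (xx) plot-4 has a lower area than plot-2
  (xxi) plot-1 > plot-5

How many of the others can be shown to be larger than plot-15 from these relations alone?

5

From plot-15 the given relations immediately reach plot-13, plot-17, plot-18, plot-2, plot-16.
No other element is forced above plot-15 by the given relations, so the count is 5.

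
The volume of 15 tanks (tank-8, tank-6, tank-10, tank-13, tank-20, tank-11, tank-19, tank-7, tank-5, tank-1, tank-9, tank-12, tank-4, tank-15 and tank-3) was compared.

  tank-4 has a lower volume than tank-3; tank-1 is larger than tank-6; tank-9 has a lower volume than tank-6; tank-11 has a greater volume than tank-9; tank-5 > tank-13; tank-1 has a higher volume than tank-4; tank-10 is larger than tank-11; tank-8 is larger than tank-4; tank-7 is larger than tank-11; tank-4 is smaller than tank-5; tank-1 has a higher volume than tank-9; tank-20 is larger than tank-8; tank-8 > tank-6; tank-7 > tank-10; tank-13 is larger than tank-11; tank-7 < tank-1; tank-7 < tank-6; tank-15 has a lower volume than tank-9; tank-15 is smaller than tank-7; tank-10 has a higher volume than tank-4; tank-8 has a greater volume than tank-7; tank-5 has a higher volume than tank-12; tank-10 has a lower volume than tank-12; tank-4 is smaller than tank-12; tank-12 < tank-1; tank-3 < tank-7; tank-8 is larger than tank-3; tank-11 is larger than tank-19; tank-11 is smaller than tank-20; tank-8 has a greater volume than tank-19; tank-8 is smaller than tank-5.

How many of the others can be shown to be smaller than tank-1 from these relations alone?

10

From tank-1 the given relations immediately reach tank-4, tank-9, tank-7, tank-6, tank-12.
From those, tank-15, tank-11, tank-10, tank-3 — 9 in total.
From those, tank-19 — 10 in total.
Nothing else is reachable below tank-1; 10 in all.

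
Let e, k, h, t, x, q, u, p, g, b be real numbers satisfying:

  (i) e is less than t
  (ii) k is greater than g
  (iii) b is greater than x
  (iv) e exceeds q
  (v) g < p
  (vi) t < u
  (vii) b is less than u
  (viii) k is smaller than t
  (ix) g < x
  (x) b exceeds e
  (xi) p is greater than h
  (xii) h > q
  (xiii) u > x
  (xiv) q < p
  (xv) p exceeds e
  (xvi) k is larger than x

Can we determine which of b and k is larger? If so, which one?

undetermined

Following every chain through k: above k we get t, u; below k we get g, x.
b is not reached, and no chain runs the other way from b to k.
So the given relations leave the order of k and b undetermined.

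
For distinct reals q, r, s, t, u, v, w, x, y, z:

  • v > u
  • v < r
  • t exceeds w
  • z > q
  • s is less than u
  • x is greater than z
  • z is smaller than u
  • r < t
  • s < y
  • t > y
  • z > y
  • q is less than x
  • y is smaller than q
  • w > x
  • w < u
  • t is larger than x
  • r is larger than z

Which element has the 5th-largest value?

Chaining the given pairs: s < y < q < z < x < w < u < v < r < t.
The 5th largest is w.

w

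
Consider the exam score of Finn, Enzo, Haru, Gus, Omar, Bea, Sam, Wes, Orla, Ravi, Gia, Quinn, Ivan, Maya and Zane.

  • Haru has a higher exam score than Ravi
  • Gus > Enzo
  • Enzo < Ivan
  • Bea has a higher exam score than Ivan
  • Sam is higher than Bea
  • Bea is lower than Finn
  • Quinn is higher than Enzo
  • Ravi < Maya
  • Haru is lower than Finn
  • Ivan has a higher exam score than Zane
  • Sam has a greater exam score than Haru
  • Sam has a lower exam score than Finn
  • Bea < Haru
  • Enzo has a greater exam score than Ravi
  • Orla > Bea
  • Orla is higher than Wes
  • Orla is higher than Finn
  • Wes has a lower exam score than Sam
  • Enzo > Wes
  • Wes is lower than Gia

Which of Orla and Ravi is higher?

Ravi < Enzo and Enzo < Ivan give Ravi < Ivan.
Then Ivan < Bea extends the chain to Bea.
Then Bea < Haru extends the chain to Haru.
With Haru < Sam: Ravi < Enzo < Ivan < Bea < Haru < Sam.
With Sam < Finn: Ravi < Enzo < Ivan < Bea < Haru < Sam < Finn.
Then Finn < Orla extends the chain to Orla.
So Ravi < Orla; Orla is the higher of the two.

Orla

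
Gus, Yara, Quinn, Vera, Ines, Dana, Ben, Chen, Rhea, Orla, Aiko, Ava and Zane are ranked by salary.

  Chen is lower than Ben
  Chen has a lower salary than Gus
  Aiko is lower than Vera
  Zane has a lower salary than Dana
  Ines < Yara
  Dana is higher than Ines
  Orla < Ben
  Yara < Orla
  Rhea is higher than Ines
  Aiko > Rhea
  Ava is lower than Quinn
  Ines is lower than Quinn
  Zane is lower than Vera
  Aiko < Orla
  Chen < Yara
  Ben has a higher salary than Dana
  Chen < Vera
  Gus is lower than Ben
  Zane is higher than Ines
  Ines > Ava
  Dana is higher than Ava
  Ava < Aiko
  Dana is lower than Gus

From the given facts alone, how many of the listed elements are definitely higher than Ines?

10

Directly above Ines: Quinn, Zane, Rhea, Dana, Yara.
One step further: Aiko, Orla, Vera, Gus, Ben (10 so far).
Nothing else is reachable above Ines; 10 in all.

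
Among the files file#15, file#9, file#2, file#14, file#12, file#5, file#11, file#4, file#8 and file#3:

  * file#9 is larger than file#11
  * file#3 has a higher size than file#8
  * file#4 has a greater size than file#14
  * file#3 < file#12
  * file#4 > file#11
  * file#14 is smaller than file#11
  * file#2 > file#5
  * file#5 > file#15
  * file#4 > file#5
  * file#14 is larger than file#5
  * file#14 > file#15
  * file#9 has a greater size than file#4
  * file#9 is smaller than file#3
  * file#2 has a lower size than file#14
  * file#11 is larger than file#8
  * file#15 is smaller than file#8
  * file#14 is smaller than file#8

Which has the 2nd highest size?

file#3

Chaining the given pairs: file#15 < file#5 < file#2 < file#14 < file#8 < file#11 < file#4 < file#9 < file#3 < file#12.
Counting 2 from the largest end gives file#3.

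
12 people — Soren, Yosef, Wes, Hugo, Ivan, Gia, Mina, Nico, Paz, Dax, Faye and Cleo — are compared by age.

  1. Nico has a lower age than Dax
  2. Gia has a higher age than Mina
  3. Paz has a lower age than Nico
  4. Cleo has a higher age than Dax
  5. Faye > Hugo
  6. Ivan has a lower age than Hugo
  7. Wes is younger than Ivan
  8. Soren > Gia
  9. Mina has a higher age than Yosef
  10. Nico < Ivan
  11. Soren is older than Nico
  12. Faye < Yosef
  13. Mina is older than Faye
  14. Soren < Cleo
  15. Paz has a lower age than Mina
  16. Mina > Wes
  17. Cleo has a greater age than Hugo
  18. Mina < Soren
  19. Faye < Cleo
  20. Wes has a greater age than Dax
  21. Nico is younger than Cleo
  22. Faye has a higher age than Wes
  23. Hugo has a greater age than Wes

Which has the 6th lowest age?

Chaining the given pairs: Paz < Nico < Dax < Wes < Ivan < Hugo < Faye < Yosef < Mina < Gia < Soren < Cleo.
Counting 6 from the smallest end gives Hugo.

Hugo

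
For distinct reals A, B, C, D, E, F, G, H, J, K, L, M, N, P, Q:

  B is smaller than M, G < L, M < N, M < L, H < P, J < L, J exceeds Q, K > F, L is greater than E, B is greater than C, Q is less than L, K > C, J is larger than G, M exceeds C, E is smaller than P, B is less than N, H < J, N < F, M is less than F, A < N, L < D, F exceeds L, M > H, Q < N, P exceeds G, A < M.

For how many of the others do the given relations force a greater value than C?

7

The elements the relations force above C are B, M, L, N, F, K, D — no chain reaches any other.
That is 7.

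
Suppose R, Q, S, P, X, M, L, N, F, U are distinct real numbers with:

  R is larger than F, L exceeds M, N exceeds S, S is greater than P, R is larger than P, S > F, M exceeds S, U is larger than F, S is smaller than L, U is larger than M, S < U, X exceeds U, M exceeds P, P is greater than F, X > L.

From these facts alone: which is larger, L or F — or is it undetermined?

F < P and P < S give F < S.
Then S < M extends the chain to M.
With M < L: F < P < S < M < L.
So L is larger.

L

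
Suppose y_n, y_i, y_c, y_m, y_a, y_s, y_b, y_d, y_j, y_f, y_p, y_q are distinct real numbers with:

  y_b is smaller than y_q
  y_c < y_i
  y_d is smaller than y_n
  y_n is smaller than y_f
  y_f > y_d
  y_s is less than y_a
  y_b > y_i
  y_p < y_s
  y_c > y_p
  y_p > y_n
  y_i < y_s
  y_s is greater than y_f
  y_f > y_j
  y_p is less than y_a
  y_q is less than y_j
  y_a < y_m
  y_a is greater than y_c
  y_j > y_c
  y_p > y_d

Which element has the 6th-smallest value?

y_b

The consecutive relations fix a unique order: y_d < y_n < y_p < y_c < y_i < y_b < y_q < y_j < y_f < y_s < y_a < y_m.
Counting 6 from the smallest end gives y_b.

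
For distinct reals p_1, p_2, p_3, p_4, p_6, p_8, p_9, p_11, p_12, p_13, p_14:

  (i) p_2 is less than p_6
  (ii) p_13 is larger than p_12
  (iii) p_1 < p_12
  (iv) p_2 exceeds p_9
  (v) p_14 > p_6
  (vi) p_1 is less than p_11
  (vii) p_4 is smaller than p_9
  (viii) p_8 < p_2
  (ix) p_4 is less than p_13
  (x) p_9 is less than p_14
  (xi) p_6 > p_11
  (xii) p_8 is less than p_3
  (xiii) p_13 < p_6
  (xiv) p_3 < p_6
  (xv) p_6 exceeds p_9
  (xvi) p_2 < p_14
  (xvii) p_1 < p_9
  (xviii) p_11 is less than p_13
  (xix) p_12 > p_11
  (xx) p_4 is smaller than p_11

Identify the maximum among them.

p_14

p_4 is not greatest since p_4 < p_11; p_8 is not greatest since p_8 < p_2; p_1 is not greatest since p_1 < p_12; p_9 is not greatest since p_9 < p_14; p_11 is not greatest since p_11 < p_6; p_12 is not greatest since p_12 < p_13; p_13 is not greatest since p_13 < p_6; p_3 is not greatest since p_3 < p_6; p_2 is not greatest since p_2 < p_6; p_6 is not greatest since p_6 < p_14.
Only p_14 has nothing above it, so p_14 is the maximum.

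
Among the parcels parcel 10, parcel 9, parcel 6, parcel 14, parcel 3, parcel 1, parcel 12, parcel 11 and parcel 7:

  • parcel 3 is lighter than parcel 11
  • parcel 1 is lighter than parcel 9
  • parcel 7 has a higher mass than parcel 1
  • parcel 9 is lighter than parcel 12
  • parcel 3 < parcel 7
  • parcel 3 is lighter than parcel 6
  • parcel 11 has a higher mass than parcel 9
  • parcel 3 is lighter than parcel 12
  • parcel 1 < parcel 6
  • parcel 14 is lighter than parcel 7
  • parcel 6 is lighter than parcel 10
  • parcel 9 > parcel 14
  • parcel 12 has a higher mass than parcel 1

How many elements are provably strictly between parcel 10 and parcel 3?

The relations place parcel 3 below parcel 10. An element lies strictly between them when it is forced above parcel 3 and also forced below parcel 10.
Above parcel 3: {parcel 11, parcel 12, parcel 6, parcel 7}. Below parcel 10: {parcel 1, parcel 6}.
Intersection: {parcel 6} — 1.

1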